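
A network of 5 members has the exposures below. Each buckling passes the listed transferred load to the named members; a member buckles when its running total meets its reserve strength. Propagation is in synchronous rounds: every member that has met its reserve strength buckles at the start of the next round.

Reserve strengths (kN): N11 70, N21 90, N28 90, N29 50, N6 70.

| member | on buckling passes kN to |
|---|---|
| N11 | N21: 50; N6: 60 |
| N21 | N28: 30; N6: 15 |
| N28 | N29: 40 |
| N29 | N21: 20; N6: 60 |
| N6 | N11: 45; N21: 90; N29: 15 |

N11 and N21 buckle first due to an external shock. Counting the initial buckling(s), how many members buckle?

3

Round 1 — N11, N21 buckle (initial).
  N28: +30 → 30 < 90
  N6: +60+15 → 75 ≥ 70
Round 2 — N6 buckles.
  N29: +15 → 15 < 50
No further bucklings.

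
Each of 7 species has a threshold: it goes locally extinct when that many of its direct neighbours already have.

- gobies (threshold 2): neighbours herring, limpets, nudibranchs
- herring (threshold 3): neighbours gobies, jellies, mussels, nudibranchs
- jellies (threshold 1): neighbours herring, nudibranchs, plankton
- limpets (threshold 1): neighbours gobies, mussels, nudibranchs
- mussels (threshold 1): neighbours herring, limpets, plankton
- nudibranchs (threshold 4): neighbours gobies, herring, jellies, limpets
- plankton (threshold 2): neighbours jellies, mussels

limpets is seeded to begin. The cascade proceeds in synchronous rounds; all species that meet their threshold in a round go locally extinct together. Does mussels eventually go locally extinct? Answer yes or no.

Round 1 — limpets goes locally extinct (initial).
Round 2 — checking thresholds:
  gobies: 1 of 3 neighbours < 2, holds.
  mussels: 1 of 3 neighbours ≥ 1, goes locally extinct.
  nudibranchs: 1 of 4 neighbours < 4, holds.
Round 3 — no new extinctions; cascade stops.

yes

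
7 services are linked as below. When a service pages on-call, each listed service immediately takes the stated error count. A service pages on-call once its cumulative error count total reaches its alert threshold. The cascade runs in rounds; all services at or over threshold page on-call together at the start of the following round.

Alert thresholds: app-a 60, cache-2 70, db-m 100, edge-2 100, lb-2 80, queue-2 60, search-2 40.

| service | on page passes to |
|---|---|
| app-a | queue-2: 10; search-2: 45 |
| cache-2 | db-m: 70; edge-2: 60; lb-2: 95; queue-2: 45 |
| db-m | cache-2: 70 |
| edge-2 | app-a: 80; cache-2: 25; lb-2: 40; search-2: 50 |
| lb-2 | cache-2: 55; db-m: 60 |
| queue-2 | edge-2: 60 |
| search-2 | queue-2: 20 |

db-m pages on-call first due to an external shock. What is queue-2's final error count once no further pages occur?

45

Round 1 — db-m pages on-call (initial).
  cache-2: +70 → 70 ≥ 70
Round 2 — cache-2 pages on-call.
  edge-2: +60 → 60 < 100
  lb-2: +95 → 95 ≥ 80
  queue-2: +45 → 45 < 60
Round 3 — lb-2 pages on-call.
No further pages.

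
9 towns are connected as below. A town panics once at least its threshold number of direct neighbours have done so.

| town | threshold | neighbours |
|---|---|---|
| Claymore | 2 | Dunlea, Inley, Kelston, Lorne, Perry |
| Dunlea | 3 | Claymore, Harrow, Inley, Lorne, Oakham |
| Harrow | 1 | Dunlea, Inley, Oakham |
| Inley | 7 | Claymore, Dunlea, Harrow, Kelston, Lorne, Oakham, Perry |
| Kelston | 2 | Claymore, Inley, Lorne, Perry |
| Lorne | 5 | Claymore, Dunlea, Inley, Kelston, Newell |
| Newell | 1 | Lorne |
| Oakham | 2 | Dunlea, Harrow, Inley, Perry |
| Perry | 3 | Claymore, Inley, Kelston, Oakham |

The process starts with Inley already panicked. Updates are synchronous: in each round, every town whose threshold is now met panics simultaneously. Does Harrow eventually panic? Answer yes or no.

yes

Round 1 — Inley panics (initial).
Round 2 — checking thresholds:
  Claymore: 1 of 5 neighbours < 2, holds.
  Dunlea: 1 of 5 neighbours < 3, holds.
  Harrow: 1 of 3 neighbours ≥ 1, panics.
  Kelston: 1 of 4 neighbours < 2, holds.
  Lorne: 1 of 5 neighbours < 5, holds.
  Oakham: 1 of 4 neighbours < 2, holds.
  Perry: 1 of 4 neighbours < 3, holds.
Round 3 — checking thresholds:
  Claymore: 1 of 5 neighbours < 2, holds.
  Dunlea: 2 of 5 neighbours < 3, holds.
  Kelston: 1 of 4 neighbours < 2, holds.
  Lorne: 1 of 5 neighbours < 5, holds.
  Oakham: 2 of 4 neighbours ≥ 2, panics.
  Perry: 1 of 4 neighbours < 3, holds.
Round 4 — checking thresholds:
  Claymore: 1 of 5 neighbours < 2, holds.
  Dunlea: 3 of 5 neighbours ≥ 3, panics.
  Kelston: 1 of 4 neighbours < 2, holds.
  Lorne: 1 of 5 neighbours < 5, holds.
  Perry: 2 of 4 neighbours < 3, holds.
Round 5 — checking thresholds:
  Claymore: 2 of 5 neighbours ≥ 2, panics.
  Kelston: 1 of 4 neighbours < 2, holds.
  Lorne: 2 of 5 neighbours < 5, holds.
  Perry: 2 of 4 neighbours < 3, holds.
Round 6 — checking thresholds:
  Kelston: 2 of 4 neighbours ≥ 2, panics.
  Lorne: 3 of 5 neighbours < 5, holds.
  Perry: 3 of 4 neighbours ≥ 3, panics.
Round 7 — no new panics; cascade stops.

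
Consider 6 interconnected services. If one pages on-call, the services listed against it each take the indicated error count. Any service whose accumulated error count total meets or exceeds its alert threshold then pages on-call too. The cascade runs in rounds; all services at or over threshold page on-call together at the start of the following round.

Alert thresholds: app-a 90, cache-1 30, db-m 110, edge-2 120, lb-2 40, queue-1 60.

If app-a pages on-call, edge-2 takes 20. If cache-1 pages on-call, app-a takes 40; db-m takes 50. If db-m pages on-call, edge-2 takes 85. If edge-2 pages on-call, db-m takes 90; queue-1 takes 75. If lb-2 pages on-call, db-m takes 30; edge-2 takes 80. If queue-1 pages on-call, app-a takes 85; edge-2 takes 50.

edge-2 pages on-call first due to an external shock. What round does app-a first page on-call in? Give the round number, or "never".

never

Round 1 — edge-2 pages on-call (initial).
  db-m: +90 → 90 < 110
  queue-1: +75 → 75 ≥ 60
Round 2 — queue-1 pages on-call.
  app-a: +85 → 85 < 90
No further pages.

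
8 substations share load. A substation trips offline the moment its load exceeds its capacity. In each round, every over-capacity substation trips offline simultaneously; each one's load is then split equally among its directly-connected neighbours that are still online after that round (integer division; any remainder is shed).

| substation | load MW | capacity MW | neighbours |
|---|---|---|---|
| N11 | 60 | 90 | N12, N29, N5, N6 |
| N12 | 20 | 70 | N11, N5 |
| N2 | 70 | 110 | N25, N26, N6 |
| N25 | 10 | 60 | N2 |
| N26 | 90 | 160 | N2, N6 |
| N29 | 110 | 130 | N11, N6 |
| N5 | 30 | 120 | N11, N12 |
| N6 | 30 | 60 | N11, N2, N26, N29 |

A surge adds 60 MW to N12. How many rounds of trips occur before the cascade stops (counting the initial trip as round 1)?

Round 1 — N12 at 80 > 70. N12 trips offline.
  N12 sheds 80 MW to N11, N5: 40 each.
    N11: 60+40 = 100 > 90
    N5: 30+40 = 70 ≤ 120
Round 2 — N11 trips offline.
  N11 sheds 100 MW to N29, N5, N6: 33 each (1 lost).
    N29: 110+33 = 143 > 130
    N5: 70+33 = 103 ≤ 120
    N6: 30+33 = 63 > 60
Round 3 — N29, N6 trip offline.
  N29 sheds 143 MW: no online neighbours, lost.
  N6 sheds 63 MW to N2, N26: 31 each (1 lost).
    N2: 70+31 = 101 ≤ 110
    N26: 90+31 = 121 ≤ 160
No further trips.

3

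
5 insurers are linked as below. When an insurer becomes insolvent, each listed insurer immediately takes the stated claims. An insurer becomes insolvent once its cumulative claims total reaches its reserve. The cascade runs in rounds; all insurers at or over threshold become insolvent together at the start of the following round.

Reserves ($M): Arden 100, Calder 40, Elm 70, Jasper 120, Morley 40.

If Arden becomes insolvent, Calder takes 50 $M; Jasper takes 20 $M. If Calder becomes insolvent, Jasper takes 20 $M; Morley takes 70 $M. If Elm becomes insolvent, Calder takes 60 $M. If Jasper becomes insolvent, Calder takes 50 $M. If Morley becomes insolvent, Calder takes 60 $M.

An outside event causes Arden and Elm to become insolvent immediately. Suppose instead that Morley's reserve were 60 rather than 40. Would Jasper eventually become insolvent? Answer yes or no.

With Morley's reserve at 60:
Round 1 — Arden, Elm become insolvent (initial).
  Calder: +50+60 → 110 ≥ 40
  Jasper: +20 → 20 < 120
Round 2 — Calder becomes insolvent.
  Jasper: +20 → 40 < 120
  Morley: +70 → 70 ≥ 60
Round 3 — Morley becomes insolvent.
No further insolvencies.

no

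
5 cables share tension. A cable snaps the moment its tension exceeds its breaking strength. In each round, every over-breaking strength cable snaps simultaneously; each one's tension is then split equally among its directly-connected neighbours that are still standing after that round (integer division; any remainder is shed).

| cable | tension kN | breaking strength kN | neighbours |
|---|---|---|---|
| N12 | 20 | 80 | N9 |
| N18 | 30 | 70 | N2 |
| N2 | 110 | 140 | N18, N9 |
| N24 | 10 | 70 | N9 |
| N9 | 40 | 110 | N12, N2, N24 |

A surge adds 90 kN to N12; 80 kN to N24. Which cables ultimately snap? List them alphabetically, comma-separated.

Round 1 — N12 at 110 > 80; N24 at 90 > 70. N12, N24 snap.
  N12 sheds 110 kN to N9: 110 each.
    N9: 40+110 = 150 > 110
  N24 sheds 90 kN to N9: 90 each.
    N9: 150+90 = 240 > 110
Round 2 — N9 snaps.
  N9 sheds 240 kN to N2: 240 each.
    N2: 110+240 = 350 > 140
Round 3 — N2 snaps.
  N2 sheds 350 kN to N18: 350 each.
    N18: 30+350 = 380 > 70
Round 4 — N18 snaps.
  N18 sheds 380 kN: no online neighbours, lost.
No further breaks.

N12, N18, N2, N24, N9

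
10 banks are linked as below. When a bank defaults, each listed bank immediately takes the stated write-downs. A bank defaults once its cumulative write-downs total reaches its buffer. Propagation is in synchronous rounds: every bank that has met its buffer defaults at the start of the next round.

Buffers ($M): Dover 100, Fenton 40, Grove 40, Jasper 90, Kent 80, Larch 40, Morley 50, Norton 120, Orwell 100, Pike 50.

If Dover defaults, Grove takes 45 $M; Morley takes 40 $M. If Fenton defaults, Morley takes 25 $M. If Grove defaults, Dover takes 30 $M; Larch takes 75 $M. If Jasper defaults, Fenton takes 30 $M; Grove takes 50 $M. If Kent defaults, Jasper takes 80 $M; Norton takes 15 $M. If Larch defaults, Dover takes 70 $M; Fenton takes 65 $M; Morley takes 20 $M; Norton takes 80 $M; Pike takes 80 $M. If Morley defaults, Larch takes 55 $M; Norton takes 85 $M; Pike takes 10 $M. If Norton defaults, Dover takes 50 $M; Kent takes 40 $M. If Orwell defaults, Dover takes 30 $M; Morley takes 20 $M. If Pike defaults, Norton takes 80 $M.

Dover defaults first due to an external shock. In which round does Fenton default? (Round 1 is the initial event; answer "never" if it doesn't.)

Round 1 — Dover defaults (initial).
  Grove: +45 → 45 ≥ 40
  Morley: +40 → 40 < 50
Round 2 — Grove defaults.
  Larch: +75 → 75 ≥ 40
Round 3 — Larch defaults.
  Fenton: +65 → 65 ≥ 40
  Morley: +20 → 60 ≥ 50
  Norton: +80 → 80 < 120
  Pike: +80 → 80 ≥ 50
Round 4 — Fenton, Morley, Pike default.
  Norton: +85+80 → 245 ≥ 120
Round 5 — Norton defaults.
  Kent: +40 → 40 < 80
No further defaults.

4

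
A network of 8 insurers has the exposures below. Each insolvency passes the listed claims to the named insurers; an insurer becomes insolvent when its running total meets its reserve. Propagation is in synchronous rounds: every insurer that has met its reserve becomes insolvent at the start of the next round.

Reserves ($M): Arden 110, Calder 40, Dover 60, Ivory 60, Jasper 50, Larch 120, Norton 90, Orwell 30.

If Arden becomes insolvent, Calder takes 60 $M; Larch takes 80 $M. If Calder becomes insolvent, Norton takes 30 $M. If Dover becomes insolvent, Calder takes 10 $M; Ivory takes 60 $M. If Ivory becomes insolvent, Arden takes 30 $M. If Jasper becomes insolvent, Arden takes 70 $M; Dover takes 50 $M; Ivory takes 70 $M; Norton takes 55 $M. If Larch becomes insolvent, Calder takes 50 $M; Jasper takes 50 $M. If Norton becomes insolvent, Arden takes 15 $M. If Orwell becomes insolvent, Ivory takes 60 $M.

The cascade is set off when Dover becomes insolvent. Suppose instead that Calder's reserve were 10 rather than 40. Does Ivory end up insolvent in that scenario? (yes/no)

yes

With Calder's reserve at 10:
Round 1 — Dover becomes insolvent (initial).
  Calder: +10 → 10 ≥ 10
  Ivory: +60 → 60 ≥ 60
Round 2 — Calder, Ivory become insolvent.
  Arden: +30 → 30 < 110
  Norton: +30 → 30 < 90
No further insolvencies.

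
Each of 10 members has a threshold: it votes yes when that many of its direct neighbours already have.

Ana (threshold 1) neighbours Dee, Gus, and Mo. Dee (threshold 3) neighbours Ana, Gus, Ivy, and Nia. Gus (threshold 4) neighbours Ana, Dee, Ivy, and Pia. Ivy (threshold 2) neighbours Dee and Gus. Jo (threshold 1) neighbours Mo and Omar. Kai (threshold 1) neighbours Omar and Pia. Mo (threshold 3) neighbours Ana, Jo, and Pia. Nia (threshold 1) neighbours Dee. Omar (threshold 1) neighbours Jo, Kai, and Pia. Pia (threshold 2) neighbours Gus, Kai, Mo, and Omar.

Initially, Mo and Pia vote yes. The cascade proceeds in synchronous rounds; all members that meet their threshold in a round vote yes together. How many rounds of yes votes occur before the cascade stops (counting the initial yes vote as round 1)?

Round 1 — Mo, Pia vote yes (initial).
Round 2 — checking thresholds:
  Ana: 1 of 3 neighbours ≥ 1, votes yes.
  Gus: 1 of 4 neighbours < 4, holds.
  Jo: 1 of 2 neighbours ≥ 1, votes yes.
  Kai: 1 of 2 neighbours ≥ 1, votes yes.
  Omar: 1 of 3 neighbours ≥ 1, votes yes.
Round 3 — no new yes votes; cascade stops.

2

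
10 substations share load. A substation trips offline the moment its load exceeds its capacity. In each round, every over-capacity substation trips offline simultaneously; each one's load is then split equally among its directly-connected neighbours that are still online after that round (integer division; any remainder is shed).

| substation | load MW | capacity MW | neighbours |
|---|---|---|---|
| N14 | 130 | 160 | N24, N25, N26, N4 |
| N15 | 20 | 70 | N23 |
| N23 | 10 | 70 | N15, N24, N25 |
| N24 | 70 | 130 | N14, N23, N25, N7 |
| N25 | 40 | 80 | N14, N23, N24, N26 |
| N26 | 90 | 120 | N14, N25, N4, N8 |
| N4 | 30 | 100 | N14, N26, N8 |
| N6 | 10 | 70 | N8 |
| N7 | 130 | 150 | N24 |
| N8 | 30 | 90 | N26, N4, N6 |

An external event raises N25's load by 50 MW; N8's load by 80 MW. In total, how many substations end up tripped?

9

Round 1 — N25 at 90 > 80; N8 at 110 > 90. N25, N8 trip offline.
  N25 sheds 90 MW to N14, N23, N24, N26: 22 each (2 lost).
    N14: 130+22 = 152 ≤ 160
    N23: 10+22 = 32 ≤ 70
    N24: 70+22 = 92 ≤ 130
    N26: 90+22 = 112 ≤ 120
  N8 sheds 110 MW to N26, N4, N6: 36 each (2 lost).
    N26: 112+36 = 148 > 120
    N4: 30+36 = 66 ≤ 100
    N6: 10+36 = 46 ≤ 70
Round 2 — N26 trips offline.
  N26 sheds 148 MW to N14, N4: 74 each.
    N14: 152+74 = 226 > 160
    N4: 66+74 = 140 > 100
Round 3 — N14, N4 trip offline.
  N14 sheds 226 MW to N24: 226 each.
    N24: 92+226 = 318 > 130
  N4 sheds 140 MW: no online neighbours, lost.
Round 4 — N24 trips offline.
  N24 sheds 318 MW to N23, N7: 159 each.
    N23: 32+159 = 191 > 70
    N7: 130+159 = 289 > 150
Round 5 — N23, N7 trip offline.
  N23 sheds 191 MW to N15: 191 each.
    N15: 20+191 = 211 > 70
  N7 sheds 289 MW: no online neighbours, lost.
Round 6 — N15 trips offline.
  N15 sheds 211 MW: no online neighbours, lost.
No further trips.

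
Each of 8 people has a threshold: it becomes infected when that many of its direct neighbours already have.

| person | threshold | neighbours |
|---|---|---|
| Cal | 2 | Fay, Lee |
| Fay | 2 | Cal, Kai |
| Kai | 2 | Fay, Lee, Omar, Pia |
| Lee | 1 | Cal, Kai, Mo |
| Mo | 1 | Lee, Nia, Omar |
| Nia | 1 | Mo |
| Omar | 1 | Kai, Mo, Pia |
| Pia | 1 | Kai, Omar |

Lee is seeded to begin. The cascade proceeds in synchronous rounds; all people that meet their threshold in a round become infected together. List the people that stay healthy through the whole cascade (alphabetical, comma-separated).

Round 1 — Lee becomes infected (initial).
Round 2 — checking thresholds:
  Cal: 1 of 2 neighbours < 2, not yet.
  Kai: 1 of 4 neighbours < 2, not yet.
  Mo: 1 of 3 neighbours ≥ 1, becomes infected.
Round 3 — checking thresholds:
  Cal: 1 of 2 neighbours < 2, not yet.
  Kai: 1 of 4 neighbours < 2, not yet.
  Nia: 1 of 1 neighbours ≥ 1, becomes infected.
  Omar: 1 of 3 neighbours ≥ 1, becomes infected.
Round 4 — checking thresholds:
  Cal: 1 of 2 neighbours < 2, not yet.
  Kai: 2 of 4 neighbours ≥ 2, becomes infected.
  Pia: 1 of 2 neighbours ≥ 1, becomes infected.
Round 5 — no new infections; cascade stops.

Cal, Fay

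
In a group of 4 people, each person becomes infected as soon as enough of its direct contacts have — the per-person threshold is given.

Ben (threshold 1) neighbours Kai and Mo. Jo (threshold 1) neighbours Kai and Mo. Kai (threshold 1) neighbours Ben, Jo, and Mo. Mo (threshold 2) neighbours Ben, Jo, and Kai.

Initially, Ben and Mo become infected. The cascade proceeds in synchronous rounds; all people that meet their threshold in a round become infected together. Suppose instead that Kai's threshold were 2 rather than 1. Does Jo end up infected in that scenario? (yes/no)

With Kai's threshold at 2:
Round 1 — Ben, Mo become infected (initial).
Round 2 — checking thresholds:
  Jo: 1 of 2 neighbours ≥ 1, becomes infected.
  Kai: 2 of 3 neighbours ≥ 2, becomes infected.
Round 3 — no new infections; cascade stops.

yes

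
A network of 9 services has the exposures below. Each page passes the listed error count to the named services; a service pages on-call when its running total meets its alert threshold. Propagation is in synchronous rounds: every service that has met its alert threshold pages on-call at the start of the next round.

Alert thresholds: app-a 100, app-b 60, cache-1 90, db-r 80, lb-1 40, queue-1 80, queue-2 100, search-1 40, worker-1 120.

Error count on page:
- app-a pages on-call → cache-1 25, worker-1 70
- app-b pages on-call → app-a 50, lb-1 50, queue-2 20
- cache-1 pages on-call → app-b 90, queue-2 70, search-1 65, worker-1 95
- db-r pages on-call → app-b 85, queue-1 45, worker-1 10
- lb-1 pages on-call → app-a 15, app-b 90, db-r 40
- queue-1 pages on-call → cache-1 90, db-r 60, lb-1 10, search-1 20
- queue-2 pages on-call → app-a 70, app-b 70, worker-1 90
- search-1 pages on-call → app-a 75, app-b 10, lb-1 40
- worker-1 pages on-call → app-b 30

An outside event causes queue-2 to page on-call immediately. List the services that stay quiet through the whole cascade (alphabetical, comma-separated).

Round 1 — queue-2 pages on-call (initial).
  app-a: +70 → 70 < 100
  app-b: +70 → 70 ≥ 60
  worker-1: +90 → 90 < 120
Round 2 — app-b pages on-call.
  app-a: +50 → 120 ≥ 100
  lb-1: +50 → 50 ≥ 40
Round 3 — app-a, lb-1 page on-call.
  cache-1: +25 → 25 < 90
  db-r: +40 → 40 < 80
  worker-1: +70 → 160 ≥ 120
Round 4 — worker-1 pages on-call.
No further pages.

cache-1, db-r, queue-1, search-1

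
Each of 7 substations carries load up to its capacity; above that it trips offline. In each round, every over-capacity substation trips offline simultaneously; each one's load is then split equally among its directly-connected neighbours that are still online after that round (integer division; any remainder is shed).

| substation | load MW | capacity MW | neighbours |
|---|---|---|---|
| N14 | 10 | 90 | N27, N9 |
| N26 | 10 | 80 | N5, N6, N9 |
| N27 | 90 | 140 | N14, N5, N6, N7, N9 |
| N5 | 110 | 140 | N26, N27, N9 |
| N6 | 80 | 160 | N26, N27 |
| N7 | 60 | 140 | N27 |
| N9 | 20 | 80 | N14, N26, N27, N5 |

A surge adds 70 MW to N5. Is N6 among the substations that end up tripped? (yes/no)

yes

Round 1 — N5 at 180 > 140. N5 trips offline.
  N5 sheds 180 MW to N26, N27, N9: 60 each.
    N26: 10+60 = 70 ≤ 80
    N27: 90+60 = 150 > 140
    N9: 20+60 = 80 ≤ 80
Round 2 — N27 trips offline.
  N27 sheds 150 MW to N14, N6, N7, N9: 37 each (2 lost).
    N14: 10+37 = 47 ≤ 90
    N6: 80+37 = 117 ≤ 160
    N7: 60+37 = 97 ≤ 140
    N9: 80+37 = 117 > 80
Round 3 — N9 trips offline.
  N9 sheds 117 MW to N14, N26: 58 each (1 lost).
    N14: 47+58 = 105 > 90
    N26: 70+58 = 128 > 80
Round 4 — N14, N26 trip offline.
  N14 sheds 105 MW: no online neighbours, lost.
  N26 sheds 128 MW to N6: 128 each.
    N6: 117+128 = 245 > 160
Round 5 — N6 trips offline.
  N6 sheds 245 MW: no online neighbours, lost.
No further trips.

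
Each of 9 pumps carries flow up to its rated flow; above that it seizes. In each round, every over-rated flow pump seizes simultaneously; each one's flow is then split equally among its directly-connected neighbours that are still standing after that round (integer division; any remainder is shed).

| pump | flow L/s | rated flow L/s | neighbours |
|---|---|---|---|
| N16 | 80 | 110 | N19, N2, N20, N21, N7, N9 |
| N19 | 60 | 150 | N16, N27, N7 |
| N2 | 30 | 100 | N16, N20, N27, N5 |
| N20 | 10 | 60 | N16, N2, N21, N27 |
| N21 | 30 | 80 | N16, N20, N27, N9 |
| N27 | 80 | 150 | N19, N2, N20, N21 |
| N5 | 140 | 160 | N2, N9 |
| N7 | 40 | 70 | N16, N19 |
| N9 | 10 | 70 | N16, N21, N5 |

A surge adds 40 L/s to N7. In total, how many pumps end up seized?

Round 1 — N7 at 80 > 70. N7 seizes.
  N7 sheds 80 L/s to N16, N19: 40 each.
    N16: 80+40 = 120 > 110
    N19: 60+40 = 100 ≤ 150
Round 2 — N16 seizes.
  N16 sheds 120 L/s to N19, N2, N20, N21, N9: 24 each.
    N19: 100+24 = 124 ≤ 150
    N2: 30+24 = 54 ≤ 100
    N20: 10+24 = 34 ≤ 60
    N21: 30+24 = 54 ≤ 80
    N9: 10+24 = 34 ≤ 70
No further seizures.

2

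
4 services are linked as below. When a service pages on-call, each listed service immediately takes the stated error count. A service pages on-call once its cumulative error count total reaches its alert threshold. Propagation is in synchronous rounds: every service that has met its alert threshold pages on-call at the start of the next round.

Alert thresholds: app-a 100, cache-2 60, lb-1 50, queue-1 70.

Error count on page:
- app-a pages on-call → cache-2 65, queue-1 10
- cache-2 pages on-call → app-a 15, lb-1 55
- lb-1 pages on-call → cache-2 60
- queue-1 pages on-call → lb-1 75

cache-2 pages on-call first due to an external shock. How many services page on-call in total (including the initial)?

2

Round 1 — cache-2 pages on-call (initial).
  app-a: +15 → 15 < 100
  lb-1: +55 → 55 ≥ 50
Round 2 — lb-1 pages on-call.
No further pages.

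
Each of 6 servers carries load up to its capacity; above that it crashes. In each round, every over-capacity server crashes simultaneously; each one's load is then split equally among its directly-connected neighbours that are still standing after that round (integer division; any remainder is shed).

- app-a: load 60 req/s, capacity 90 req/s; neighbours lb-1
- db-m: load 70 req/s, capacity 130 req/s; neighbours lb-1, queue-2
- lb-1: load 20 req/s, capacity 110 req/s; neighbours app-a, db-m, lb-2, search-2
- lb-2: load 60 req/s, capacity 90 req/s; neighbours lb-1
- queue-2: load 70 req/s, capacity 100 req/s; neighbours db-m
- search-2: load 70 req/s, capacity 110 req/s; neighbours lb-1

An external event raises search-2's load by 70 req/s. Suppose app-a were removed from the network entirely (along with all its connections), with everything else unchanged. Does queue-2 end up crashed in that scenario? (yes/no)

yes

With app-a removed:
Round 1 — search-2 at 140 > 110. search-2 crashes.
  search-2 sheds 140 req/s to lb-1: 140 each.
    lb-1: 20+140 = 160 > 110
Round 2 — lb-1 crashes.
  lb-1 sheds 160 req/s to db-m, lb-2: 80 each.
    db-m: 70+80 = 150 > 130
    lb-2: 60+80 = 140 > 90
Round 3 — db-m, lb-2 crash.
  db-m sheds 150 req/s to queue-2: 150 each.
    queue-2: 70+150 = 220 > 100
  lb-2 sheds 140 req/s: no online neighbours, lost.
Round 4 — queue-2 crashes.
  queue-2 sheds 220 req/s: no online neighbours, lost.
No further crashes.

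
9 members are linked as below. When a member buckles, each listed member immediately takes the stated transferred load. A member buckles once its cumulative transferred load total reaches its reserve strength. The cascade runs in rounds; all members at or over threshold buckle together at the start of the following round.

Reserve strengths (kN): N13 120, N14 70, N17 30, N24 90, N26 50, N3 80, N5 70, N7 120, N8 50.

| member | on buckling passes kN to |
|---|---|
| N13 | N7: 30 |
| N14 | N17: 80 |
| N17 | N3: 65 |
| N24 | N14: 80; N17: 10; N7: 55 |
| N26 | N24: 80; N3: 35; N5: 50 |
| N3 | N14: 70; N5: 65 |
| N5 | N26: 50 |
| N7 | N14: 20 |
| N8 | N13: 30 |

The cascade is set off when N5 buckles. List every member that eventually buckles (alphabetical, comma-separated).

Round 1 — N5 buckles (initial).
  N26: +50 → 50 ≥ 50
Round 2 — N26 buckles.
  N24: +80 → 80 < 90
  N3: +35 → 35 < 80
No further bucklings.

N26, N5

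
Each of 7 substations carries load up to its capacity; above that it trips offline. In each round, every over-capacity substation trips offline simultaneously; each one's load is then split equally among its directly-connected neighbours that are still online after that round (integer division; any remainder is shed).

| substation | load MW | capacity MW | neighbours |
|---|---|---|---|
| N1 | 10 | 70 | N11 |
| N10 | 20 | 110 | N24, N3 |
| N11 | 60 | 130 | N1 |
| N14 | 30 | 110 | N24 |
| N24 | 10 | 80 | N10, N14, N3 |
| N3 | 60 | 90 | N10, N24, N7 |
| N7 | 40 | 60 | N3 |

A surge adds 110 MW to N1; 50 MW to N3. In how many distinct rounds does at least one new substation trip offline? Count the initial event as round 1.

Round 1 — N1 at 120 > 70; N3 at 110 > 90. N1, N3 trip offline.
  N1 sheds 120 MW to N11: 120 each.
    N11: 60+120 = 180 > 130
  N3 sheds 110 MW to N10, N24, N7: 36 each (2 lost).
    N10: 20+36 = 56 ≤ 110
    N24: 10+36 = 46 ≤ 80
    N7: 40+36 = 76 > 60
Round 2 — N11, N7 trip offline.
  N11 sheds 180 MW: no online neighbours, lost.
  N7 sheds 76 MW: no online neighbours, lost.
No further trips.

2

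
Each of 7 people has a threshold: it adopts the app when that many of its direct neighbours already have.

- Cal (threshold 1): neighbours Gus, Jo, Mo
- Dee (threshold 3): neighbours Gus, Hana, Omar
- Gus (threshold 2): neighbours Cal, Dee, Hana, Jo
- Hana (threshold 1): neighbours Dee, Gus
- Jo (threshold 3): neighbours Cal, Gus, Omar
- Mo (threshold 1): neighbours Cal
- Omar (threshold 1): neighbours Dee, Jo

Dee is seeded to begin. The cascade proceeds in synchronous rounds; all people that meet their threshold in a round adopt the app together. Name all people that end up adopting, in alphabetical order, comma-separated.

Round 1 — Dee adopts the app (initial).
Round 2 — checking thresholds:
  Gus: 1 of 4 neighbours < 2, not yet.
  Hana: 1 of 2 neighbours ≥ 1, adopts the app.
  Omar: 1 of 2 neighbours ≥ 1, adopts the app.
Round 3 — checking thresholds:
  Gus: 2 of 4 neighbours ≥ 2, adopts the app.
  Jo: 1 of 3 neighbours < 3, not yet.
Round 4 — checking thresholds:
  Cal: 1 of 3 neighbours ≥ 1, adopts the app.
  Jo: 2 of 3 neighbours < 3, not yet.
Round 5 — checking thresholds:
  Jo: 3 of 3 neighbours ≥ 3, adopts the app.
  Mo: 1 of 1 neighbours ≥ 1, adopts the app.
Round 6 — no new adoptions; cascade stops.

Cal, Dee, Gus, Hana, Jo, Mo, Omar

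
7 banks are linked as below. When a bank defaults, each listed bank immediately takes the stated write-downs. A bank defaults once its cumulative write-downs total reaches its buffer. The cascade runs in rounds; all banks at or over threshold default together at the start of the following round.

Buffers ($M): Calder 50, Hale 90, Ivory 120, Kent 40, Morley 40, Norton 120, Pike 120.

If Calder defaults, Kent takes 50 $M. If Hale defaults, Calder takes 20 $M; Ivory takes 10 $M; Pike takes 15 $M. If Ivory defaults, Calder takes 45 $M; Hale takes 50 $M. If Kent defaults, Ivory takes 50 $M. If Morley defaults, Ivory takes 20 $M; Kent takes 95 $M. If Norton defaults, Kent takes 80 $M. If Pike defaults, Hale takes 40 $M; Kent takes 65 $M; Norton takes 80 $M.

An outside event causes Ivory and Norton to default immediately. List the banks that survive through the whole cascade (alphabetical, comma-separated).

Round 1 — Ivory, Norton default (initial).
  Calder: +45 → 45 < 50
  Hale: +50 → 50 < 90
  Kent: +80 → 80 ≥ 40
Round 2 — Kent defaults.
No further defaults.

Calder, Hale, Morley, Pike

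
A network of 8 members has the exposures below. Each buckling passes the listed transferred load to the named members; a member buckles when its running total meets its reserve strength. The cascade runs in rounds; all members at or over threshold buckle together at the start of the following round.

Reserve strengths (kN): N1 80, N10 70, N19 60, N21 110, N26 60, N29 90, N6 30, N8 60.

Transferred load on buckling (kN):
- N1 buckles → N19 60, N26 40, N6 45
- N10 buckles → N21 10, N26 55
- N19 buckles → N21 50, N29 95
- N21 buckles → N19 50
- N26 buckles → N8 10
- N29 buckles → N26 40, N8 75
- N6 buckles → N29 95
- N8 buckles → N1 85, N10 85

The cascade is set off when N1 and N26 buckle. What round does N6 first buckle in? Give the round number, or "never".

Round 1 — N1, N26 buckle (initial).
  N19: +60 → 60 ≥ 60
  N6: +45 → 45 ≥ 30
  N8: +10 → 10 < 60
Round 2 — N19, N6 buckle.
  N21: +50 → 50 < 110
  N29: +95+95 → 190 ≥ 90
Round 3 — N29 buckles.
  N8: +75 → 85 ≥ 60
Round 4 — N8 buckles.
  N10: +85 → 85 ≥ 70
Round 5 — N10 buckles.
  N21: +10 → 60 < 110
No further bucklings.

2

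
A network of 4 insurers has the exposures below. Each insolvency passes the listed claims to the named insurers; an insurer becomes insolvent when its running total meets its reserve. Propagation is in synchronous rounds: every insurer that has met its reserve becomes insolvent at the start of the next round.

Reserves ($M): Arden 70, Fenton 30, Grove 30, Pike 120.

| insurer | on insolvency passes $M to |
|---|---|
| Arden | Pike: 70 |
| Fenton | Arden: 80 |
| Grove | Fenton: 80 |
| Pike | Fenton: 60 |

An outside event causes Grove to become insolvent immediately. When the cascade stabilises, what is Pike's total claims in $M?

Round 1 — Grove becomes insolvent (initial).
  Fenton: +80 → 80 ≥ 30
Round 2 — Fenton becomes insolvent.
  Arden: +80 → 80 ≥ 70
Round 3 — Arden becomes insolvent.
  Pike: +70 → 70 < 120
No further insolvencies.

70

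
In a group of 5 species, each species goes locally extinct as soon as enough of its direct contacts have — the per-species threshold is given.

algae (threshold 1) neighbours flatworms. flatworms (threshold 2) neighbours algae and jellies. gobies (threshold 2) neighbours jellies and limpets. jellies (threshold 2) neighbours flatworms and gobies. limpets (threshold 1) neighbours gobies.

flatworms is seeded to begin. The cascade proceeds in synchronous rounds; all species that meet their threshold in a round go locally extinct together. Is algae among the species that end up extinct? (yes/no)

Round 1 — flatworms goes locally extinct (initial).
Round 2 — checking thresholds:
  algae: 1 of 1 neighbours ≥ 1, goes locally extinct.
  jellies: 1 of 2 neighbours < 2, below threshold.
Round 3 — no new extinctions; cascade stops.

yes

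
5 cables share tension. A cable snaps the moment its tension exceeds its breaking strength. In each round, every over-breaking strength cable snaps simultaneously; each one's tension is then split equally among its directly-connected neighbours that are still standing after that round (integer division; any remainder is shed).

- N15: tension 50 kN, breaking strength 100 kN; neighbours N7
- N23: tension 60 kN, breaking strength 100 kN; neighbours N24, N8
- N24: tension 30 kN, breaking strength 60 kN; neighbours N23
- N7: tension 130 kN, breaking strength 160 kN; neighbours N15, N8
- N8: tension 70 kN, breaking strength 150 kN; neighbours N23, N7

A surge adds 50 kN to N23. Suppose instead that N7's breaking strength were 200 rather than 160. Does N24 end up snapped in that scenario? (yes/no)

With N7's breaking strength at 200:
Round 1 — N23 at 110 > 100. N23 snaps.
  N23 sheds 110 kN to N24, N8: 55 each.
    N24: 30+55 = 85 > 60
    N8: 70+55 = 125 ≤ 150
Round 2 — N24 snaps.
  N24 sheds 85 kN: no online neighbours, lost.
No further breaks.

yes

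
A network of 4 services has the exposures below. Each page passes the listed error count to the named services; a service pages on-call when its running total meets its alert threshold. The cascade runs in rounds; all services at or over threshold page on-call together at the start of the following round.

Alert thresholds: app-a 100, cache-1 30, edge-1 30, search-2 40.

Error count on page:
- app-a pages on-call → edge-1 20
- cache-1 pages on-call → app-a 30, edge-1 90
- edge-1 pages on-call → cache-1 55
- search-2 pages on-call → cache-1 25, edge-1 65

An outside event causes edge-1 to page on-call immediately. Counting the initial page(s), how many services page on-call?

Round 1 — edge-1 pages on-call (initial).
  cache-1: +55 → 55 ≥ 30
Round 2 — cache-1 pages on-call.
  app-a: +30 → 30 < 100
No further pages.

2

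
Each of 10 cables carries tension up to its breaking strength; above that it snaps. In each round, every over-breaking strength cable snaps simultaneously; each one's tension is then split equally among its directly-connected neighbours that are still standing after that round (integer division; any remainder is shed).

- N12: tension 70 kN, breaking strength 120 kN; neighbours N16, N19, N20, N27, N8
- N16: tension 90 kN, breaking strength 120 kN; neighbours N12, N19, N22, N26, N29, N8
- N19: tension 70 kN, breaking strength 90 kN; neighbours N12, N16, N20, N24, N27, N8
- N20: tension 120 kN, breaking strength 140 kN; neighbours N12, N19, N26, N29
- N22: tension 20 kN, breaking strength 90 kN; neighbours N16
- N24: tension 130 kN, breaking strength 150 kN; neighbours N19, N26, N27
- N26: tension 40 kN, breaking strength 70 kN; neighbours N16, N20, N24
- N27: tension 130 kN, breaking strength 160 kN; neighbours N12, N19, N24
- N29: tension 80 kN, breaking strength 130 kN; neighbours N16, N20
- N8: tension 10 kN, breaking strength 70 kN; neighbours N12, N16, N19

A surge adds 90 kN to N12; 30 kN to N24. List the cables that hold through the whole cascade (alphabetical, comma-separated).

N22

Round 1 — N12 at 160 > 120; N24 at 160 > 150. N12, N24 snap.
  N12 sheds 160 kN to N16, N19, N20, N27, N8: 32 each.
    N16: 90+32 = 122 > 120
    N19: 70+32 = 102 > 90
    N20: 120+32 = 152 > 140
    N27: 130+32 = 162 > 160
    N8: 10+32 = 42 ≤ 70
  N24 sheds 160 kN to N19, N26, N27: 53 each (1 lost).
    N19: 102+53 = 155 > 90
    N26: 40+53 = 93 > 70
    N27: 162+53 = 215 > 160
Round 2 — N16, N19, N20, N26, N27 snap.
  N16 sheds 122 kN to N22, N29, N8: 40 each (2 lost).
    N22: 20+40 = 60 ≤ 90
    N29: 80+40 = 120 ≤ 130
    N8: 42+40 = 82 > 70
  N19 sheds 155 kN to N8: 155 each.
    N8: 82+155 = 237 > 70
  N20 sheds 152 kN to N29: 152 each.
    N29: 120+152 = 272 > 130
  N26 sheds 93 kN: no online neighbours, lost.
  N27 sheds 215 kN: no online neighbours, lost.
Round 3 — N29, N8 snap.
  N29 sheds 272 kN: no online neighbours, lost.
  N8 sheds 237 kN: no online neighbours, lost.
No further breaks.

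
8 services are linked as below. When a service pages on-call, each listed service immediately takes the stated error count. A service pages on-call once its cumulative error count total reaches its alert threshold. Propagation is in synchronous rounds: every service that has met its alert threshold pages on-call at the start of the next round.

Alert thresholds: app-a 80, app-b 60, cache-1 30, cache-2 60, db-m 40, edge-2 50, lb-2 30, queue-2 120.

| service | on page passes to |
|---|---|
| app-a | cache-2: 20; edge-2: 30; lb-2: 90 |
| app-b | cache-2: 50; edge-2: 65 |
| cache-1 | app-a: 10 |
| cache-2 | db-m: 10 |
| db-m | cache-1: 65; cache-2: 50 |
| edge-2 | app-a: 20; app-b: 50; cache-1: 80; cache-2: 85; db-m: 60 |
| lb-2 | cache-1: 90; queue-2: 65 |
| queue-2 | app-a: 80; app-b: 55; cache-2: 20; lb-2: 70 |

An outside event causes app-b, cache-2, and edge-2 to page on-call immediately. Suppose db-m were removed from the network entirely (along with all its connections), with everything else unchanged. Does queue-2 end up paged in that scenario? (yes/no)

With db-m removed:
Round 1 — app-b, cache-2, edge-2 page on-call (initial).
  app-a: +20 → 20 < 80
  cache-1: +80 → 80 ≥ 30
Round 2 — cache-1 pages on-call.
  app-a: +10 → 30 < 80
No further pages.

no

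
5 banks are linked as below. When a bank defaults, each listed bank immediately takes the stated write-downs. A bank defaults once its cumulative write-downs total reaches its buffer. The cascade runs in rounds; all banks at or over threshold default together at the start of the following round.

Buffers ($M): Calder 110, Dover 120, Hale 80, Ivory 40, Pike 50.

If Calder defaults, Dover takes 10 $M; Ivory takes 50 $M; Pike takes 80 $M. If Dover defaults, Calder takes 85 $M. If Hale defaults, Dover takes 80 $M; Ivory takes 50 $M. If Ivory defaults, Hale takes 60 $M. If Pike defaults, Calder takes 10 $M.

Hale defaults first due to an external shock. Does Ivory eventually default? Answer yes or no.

Round 1 — Hale defaults (initial).
  Dover: +80 → 80 < 120
  Ivory: +50 → 50 ≥ 40
Round 2 — Ivory defaults.
No further defaults.

yes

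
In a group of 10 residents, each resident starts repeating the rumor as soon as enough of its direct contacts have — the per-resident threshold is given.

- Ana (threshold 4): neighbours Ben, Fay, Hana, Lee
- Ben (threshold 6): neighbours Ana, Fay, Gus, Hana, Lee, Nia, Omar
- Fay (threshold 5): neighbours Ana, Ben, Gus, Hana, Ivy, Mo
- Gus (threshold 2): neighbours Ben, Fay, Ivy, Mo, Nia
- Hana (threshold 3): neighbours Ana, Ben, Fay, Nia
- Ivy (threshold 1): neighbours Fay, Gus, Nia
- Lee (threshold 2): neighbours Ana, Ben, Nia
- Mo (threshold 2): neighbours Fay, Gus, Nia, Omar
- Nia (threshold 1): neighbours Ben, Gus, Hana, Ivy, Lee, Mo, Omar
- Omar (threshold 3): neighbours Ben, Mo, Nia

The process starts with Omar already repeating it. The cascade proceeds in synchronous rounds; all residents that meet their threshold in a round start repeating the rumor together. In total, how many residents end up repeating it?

Round 1 — Omar starts repeating the rumor (initial).
Round 2 — checking thresholds:
  Ben: 1 of 7 neighbours < 6, not yet.
  Mo: 1 of 4 neighbours < 2, not yet.
  Nia: 1 of 7 neighbours ≥ 1, starts repeating the rumor.
Round 3 — checking thresholds:
  Ben: 2 of 7 neighbours < 6, not yet.
  Gus: 1 of 5 neighbours < 2, not yet.
  Hana: 1 of 4 neighbours < 3, not yet.
  Ivy: 1 of 3 neighbours ≥ 1, starts repeating the rumor.
  Lee: 1 of 3 neighbours < 2, not yet.
  Mo: 2 of 4 neighbours ≥ 2, starts repeating the rumor.
Round 4 — checking thresholds:
  Ben: 2 of 7 neighbours < 6, not yet.
  Fay: 2 of 6 neighbours < 5, not yet.
  Gus: 3 of 5 neighbours ≥ 2, starts repeating the rumor.
  Hana: 1 of 4 neighbours < 3, not yet.
  Lee: 1 of 3 neighbours < 2, not yet.
Round 5 — no new spreads; cascade stops.

5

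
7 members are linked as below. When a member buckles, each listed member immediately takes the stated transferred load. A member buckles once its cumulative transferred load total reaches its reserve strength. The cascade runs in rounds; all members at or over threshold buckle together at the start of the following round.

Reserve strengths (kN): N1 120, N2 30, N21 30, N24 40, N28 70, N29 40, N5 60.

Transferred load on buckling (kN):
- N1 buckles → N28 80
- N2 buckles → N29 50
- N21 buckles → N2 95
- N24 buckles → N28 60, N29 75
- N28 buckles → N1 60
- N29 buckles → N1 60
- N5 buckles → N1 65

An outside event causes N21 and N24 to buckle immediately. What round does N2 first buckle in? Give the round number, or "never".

Round 1 — N21, N24 buckle (initial).
  N2: +95 → 95 ≥ 30
  N28: +60 → 60 < 70
  N29: +75 → 75 ≥ 40
Round 2 — N2, N29 buckle.
  N1: +60 → 60 < 120
No further bucklings.

2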